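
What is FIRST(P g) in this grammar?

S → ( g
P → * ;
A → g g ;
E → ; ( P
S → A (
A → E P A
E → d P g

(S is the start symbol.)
FIRST sets of the non-terminals involved (from the grammar, by fixed-point iteration):
  FIRST(P) = { '*' }

To compute FIRST(P g), process the symbols left to right:
Symbol P is a non-terminal. Add FIRST(P) \ {ε} = { '*' }
P is not nullable (ε ∉ FIRST(P)), so stop here.
FIRST(P g) = { '*' }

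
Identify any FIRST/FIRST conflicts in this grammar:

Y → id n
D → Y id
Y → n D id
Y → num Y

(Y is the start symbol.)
No FIRST/FIRST conflicts.

Productions for Y:
  Y → id n: FIRST = { 'id' }
  Y → n D id: FIRST = { 'n' }
  Y → num Y: FIRST = { 'num' }
D has only one production, so no FIRST/FIRST conflict is possible there.

All alternatives of each non-terminal have pairwise disjoint FIRST sets.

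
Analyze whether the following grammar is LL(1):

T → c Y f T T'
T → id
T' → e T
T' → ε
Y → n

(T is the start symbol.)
No. Predict set conflict for T': { 'e' }

A grammar is LL(1) if for each non-terminal N with multiple productions, the predict sets of those productions are pairwise disjoint, where PREDICT(N → α) = (FIRST(α) \ {ε}) ∪ (FOLLOW(N) if α ⇒* ε).

Relevant sets:
  FOLLOW(T') = { $, 'e' }

For T:
  PREDICT(T → c Y f T T') = { 'c' }
  PREDICT(T → id) = { 'id' }
For T':
  PREDICT(T' → e T) = { 'e' }
  PREDICT(T' → ε) = { $, 'e' }
Y has a single production, so nothing to check there.

Conflict found: Predict set conflict for T': { 'e' }
The grammar is NOT LL(1).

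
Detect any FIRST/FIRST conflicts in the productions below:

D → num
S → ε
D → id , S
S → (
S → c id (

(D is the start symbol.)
No FIRST/FIRST conflicts.

Productions for D:
  D → num: FIRST = { 'num' }
  D → id , S: FIRST = { 'id' }
Productions for S:
  S → ε: FIRST = { ε }
  S → (: FIRST = { '(' }
  S → c id (: FIRST = { 'c' }

All alternatives of each non-terminal have pairwise disjoint FIRST sets.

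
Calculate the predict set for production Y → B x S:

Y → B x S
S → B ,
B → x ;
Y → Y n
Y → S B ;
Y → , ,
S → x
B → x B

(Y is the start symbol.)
PREDICT(Y → B x S) = (FIRST(RHS) \ {ε}) ∪ (FOLLOW(Y) if ε ∈ FIRST(RHS), i.e. RHS ⇒* ε)
FIRST(B) = { 'x' }
FIRST(B x S) = { 'x' }
ε ∉ FIRST(B x S), so FOLLOW(Y) is not added.
PREDICT(Y → B x S) = { 'x' }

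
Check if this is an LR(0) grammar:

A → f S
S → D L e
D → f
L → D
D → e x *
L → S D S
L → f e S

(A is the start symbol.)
No. Shift-reduce conflict between [L → D .] and [D → . e x *]

Augment with A' → A and build the canonical LR(0) collection (I0 = CLOSURE({[A' → . A]}), then GOTO on every symbol after a dot until no new states appear). It has 18 states:
  I0: { [A → . f S], [A' → . A] }  — shift
  I1: { [A' → A .] }  — accept
  I2: { [A → f . S], [D → . e x *], [D → . f], [S → . D L e] }  — shift
  I3: { [D → . e x *], [D → . f], [L → . D], [L → . S D S], [L → . f e S], [S → . D L e], [S → D . L e] }  — shift
  I4: { [A → f S .] }  — reduce
  I5: { [D → e . x *] }  — shift
  I6: { [D → f .] }  — reduce
  I7: { [D → e x . *] }  — shift
  I8: { [D → e x * .] }  — reduce
  I9: { [D → . e x *], [D → . f], [L → . D], [L → . S D S], [L → . f e S], [L → D .], [S → . D L e], [S → D . L e] }  — shift, reduce
  I10: { [S → D L . e] }  — shift
  I11: { [D → . e x *], [D → . f], [L → S . D S] }  — shift
  I12: { [D → f .], [L → f . e S] }  — shift, reduce
  I13: { [D → . e x *], [D → . f], [L → f e . S], [S → . D L e] }  — shift
  I14: { [L → f e S .] }  — reduce
  I15: { [D → . e x *], [D → . f], [L → S D . S], [S → . D L e] }  — shift
  I16: { [L → S D S .] }  — reduce
  I17: { [S → D L e .] }  — reduce

Conflict in state I9:
  Shift-reduce conflict between [L → D .] and [D → . e x *]
So the grammar is NOT LR(0).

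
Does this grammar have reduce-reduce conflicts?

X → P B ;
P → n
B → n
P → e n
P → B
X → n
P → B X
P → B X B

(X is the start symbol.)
Yes — I5: [B → n .] vs [P → n .]

A reduce-reduce conflict occurs when an LR(0) state has two complete items [A → α .] and [B → β .] — both call for a reduction, and with no lookahead the parser cannot choose between them.

Augment with X' → X and build the canonical LR(0) collection (I0 = CLOSURE({[X' → . X]}), then GOTO on every symbol after a dot until no new states appear). It has 12 states:
  I0: { [B → . n], [P → . B X B], [P → . B X], [P → . B], [P → . e n], [P → . n], [X → . P B ;], [X → . n], [X' → . X] }  — shift
  I1: { [B → . n], [P → . B X B], [P → . B X], [P → . B], [P → . e n], [P → . n], [P → B . X B], [P → B . X], [P → B .], [X → . P B ;], [X → . n] }  — shift, reduce
  I2: { [B → . n], [X → P . B ;] }  — shift
  I3: { [X' → X .] }  — accept
  I4: { [P → e . n] }  — shift
  I5: { [B → n .], [P → n .], [X → n .] }  — 3 reduces
  I6: { [P → e n .] }  — reduce
  I7: { [X → P B . ;] }  — shift
  I8: { [B → n .] }  — reduce
  I9: { [X → P B ; .] }  — reduce
  I10: { [B → . n], [P → B X . B], [P → B X .] }  — shift, reduce
  I11: { [P → B X B .] }  — reduce

I5 contains complete items [B → n .], [P → n .], [X → n .] — reduce-reduce conflict.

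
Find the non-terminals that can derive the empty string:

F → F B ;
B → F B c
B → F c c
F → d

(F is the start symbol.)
None

A non-terminal is nullable if it can derive ε (the empty string): either it has an ε-production, or it has a production whose right-hand side consists entirely of nullable non-terminals.

There are no ε-productions, so no non-terminal can derive ε.
No non-terminals are nullable.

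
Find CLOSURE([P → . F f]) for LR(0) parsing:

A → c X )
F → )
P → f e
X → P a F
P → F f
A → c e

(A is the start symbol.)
{ [F → . )], [P → . F f] }

To compute CLOSURE, for each item [A → α.Bβ] where B is a non-terminal, add [B → .γ] for all productions B → γ; repeat for the newly added items until nothing changes.

Start with: [P → . F f]
  [P → . F f] has the dot before F: add [F → . )]
No further items can be added.

CLOSURE = { [F → . )], [P → . F f] }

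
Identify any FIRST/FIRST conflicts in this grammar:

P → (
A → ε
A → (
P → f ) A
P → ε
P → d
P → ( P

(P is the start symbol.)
A FIRST/FIRST conflict occurs when two productions N → α and N → β for the same non-terminal have FIRST(α) ∩ FIRST(β) ≠ ∅ (with ε ∈ FIRST of a nullable right-hand side, so two nullable alternatives also conflict).

Productions for P:
  P → (: FIRST = { '(' }
  P → f ) A: FIRST = { 'f' }
  P → ε: FIRST = { ε }
  P → d: FIRST = { 'd' }
  P → ( P: FIRST = { '(' }
Productions for A:
  A → ε: FIRST = { ε }
  A → (: FIRST = { '(' }

Conflict for P: P → ( and P → ( P
  Overlap: { '(' }

Answer: Yes. P → '(' / P → '(' P on { '(' }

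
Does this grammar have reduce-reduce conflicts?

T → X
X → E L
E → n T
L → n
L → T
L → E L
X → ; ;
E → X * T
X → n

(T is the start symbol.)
A reduce-reduce conflict occurs when an LR(0) state has two complete items [A → α .] and [B → β .] — both call for a reduction, and with no lookahead the parser cannot choose between them.

Augment with T' → T and build the canonical LR(0) collection (I0 = CLOSURE({[T' → . T]}), then GOTO on every symbol after a dot until no new states appear). It has 15 states:
  I0: { [E → . X * T], [E → . n T], [T → . X], [T' → . T], [X → . ; ;], [X → . E L], [X → . n] }  — shift
  I1: { [X → ; . ;] }  — shift
  I2: { [E → . X * T], [E → . n T], [L → . E L], [L → . T], [L → . n], [T → . X], [X → . ; ;], [X → . E L], [X → . n], [X → E . L] }  — shift
  I3: { [T' → T .] }  — accept
  I4: { [E → X . * T], [T → X .] }  — shift, reduce
  I5: { [E → . X * T], [E → . n T], [E → n . T], [T → . X], [X → . ; ;], [X → . E L], [X → . n], [X → n .] }  — shift, reduce
  I6: { [E → n T .] }  — reduce
  I7: { [E → . X * T], [E → . n T], [E → X * . T], [T → . X], [X → . ; ;], [X → . E L], [X → . n] }  — shift
  I8: { [E → X * T .] }  — reduce
  I9: { [E → . X * T], [E → . n T], [L → . E L], [L → . T], [L → . n], [L → E . L], [T → . X], [X → . ; ;], [X → . E L], [X → . n], [X → E . L] }  — shift
  I10: { [X → E L .] }  — reduce
  I11: { [L → T .] }  — reduce
  I12: { [E → . X * T], [E → . n T], [E → n . T], [L → n .], [T → . X], [X → . ; ;], [X → . E L], [X → . n], [X → n .] }  — shift, 2 reduces
  I13: { [L → E L .], [X → E L .] }  — 2 reduces
  I14: { [X → ; ; .] }  — reduce

I12 contains complete items [L → n .], [X → n .] — reduce-reduce conflict.
I13 contains complete items [L → E L .], [X → E L .] — reduce-reduce conflict.

Answer: Yes — I12: [L → n .] vs [X → n .]; I13: [L → E L .] vs [X → E L .]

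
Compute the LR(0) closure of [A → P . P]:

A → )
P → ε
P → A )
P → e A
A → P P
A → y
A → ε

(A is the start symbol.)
To compute CLOSURE, for each item [A → α.Bβ] where B is a non-terminal, add [B → .γ] for all productions B → γ; repeat for the newly added items until nothing changes.

Start with: [A → P . P]
  [A → P . P] has the dot before P: add [P → .], [P → . A )], [P → . e A]
  [P → . A )] has the dot before A: add [A → . )], [A → . P P], [A → . y], [A → .]
No further items can be added.

CLOSURE = { [A → . )], [A → . P P], [A → . y], [A → .], [A → P . P], [P → . A )], [P → . e A], [P → .] }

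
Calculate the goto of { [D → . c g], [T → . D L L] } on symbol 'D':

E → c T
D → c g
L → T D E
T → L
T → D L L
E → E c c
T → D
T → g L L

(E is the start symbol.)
{ [D → . c g], [L → . T D E], [T → . D L L], [T → . D], [T → . L], [T → . g L L], [T → D . L L] }

GOTO(I, 'D') = CLOSURE({ [A → αX.β] : [A → α.Xβ] ∈ I, X = 'D' })

Items with dot before 'D', with the dot advanced:
  [T → . D L L] → [T → D . L L]
Closure of the advanced items:
  [T → D . L L] has the dot before L: add [L → . T D E]
  [L → . T D E] has the dot before T: add [T → . L], [T → . D L L], [T → . D], [T → . g L L]
  [T → . D L L] has the dot before D: add [D → . c g]

GOTO = { [D → . c g], [L → . T D E], [T → . D L L], [T → . D], [T → . L], [T → . g L L], [T → D . L L] }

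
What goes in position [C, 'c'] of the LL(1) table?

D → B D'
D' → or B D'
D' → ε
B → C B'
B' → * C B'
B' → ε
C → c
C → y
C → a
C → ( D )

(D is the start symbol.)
To find M[C, 'c'], we find productions for C where 'c' is in the predict set (PREDICT(N → α) = (FIRST(α) \ {ε}) ∪ (FOLLOW(N) if α ⇒* ε)).

C → c: PREDICT = { 'c' }
  'c' is in predict set, so this production goes in M[C, 'c']
C → y: PREDICT = { 'y' }
C → a: PREDICT = { 'a' }
C → ( D ): PREDICT = { '(' }

M[C, 'c'] = C → c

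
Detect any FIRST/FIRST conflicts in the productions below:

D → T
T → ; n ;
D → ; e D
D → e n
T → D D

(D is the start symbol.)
FIRST sets of the non-terminals at (or reachable through a nullable prefix from) the front of some alternative:
  FIRST(T) = { ';', 'e' }
  FIRST(D) = { ';', 'e' }

Productions for D:
  D → T: FIRST = { ';', 'e' }
  D → ; e D: FIRST = { ';' }
  D → e n: FIRST = { 'e' }
Productions for T:
  T → ; n ;: FIRST = { ';' }
  T → D D: FIRST = { ';', 'e' }

Conflict for D: D → T and D → ; e D
  Overlap: { ';' }
Conflict for D: D → T and D → e n
  Overlap: { 'e' }
Conflict for T: T → ; n ; and T → D D
  Overlap: { ';' }

Answer: Yes. D → T / D → ';' e D on { ';' }; D → T / D → e n on { 'e' }; T → ';' n ';' / T → D D on { ';' }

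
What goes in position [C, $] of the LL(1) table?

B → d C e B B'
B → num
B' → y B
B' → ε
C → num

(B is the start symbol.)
To find M[C, $], we find productions for C where $ is in the predict set (PREDICT(N → α) = (FIRST(α) \ {ε}) ∪ (FOLLOW(N) if α ⇒* ε)).

C → num: PREDICT = { 'num' }

M[C, $] is empty (no production applies)

Answer: Empty (error entry)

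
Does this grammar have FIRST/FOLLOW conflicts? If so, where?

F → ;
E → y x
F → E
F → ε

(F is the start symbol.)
No FIRST/FOLLOW conflicts.

A FIRST/FOLLOW conflict occurs when a non-terminal N has a nullable alternative N → β (β ⇒* ε) and another alternative N → α with FIRST(α) ∩ FOLLOW(N) ≠ ∅: on such a lookahead the parser cannot decide between expanding α and letting N vanish via β.

Nullable non-terminals: F.
FIRST sets used below: FIRST(E) = { 'y' }

F: nullable alternative(s) F → ε; FOLLOW(F) = { $ }
  F → ;: FIRST \ {ε} = { ';' } — disjoint from FOLLOW(F)
  F → E: FIRST \ {ε} = { 'y' } — disjoint from FOLLOW(F)
  F → ε: FIRST \ {ε} = { } — this is the only nullable alternative, skip

E has no nullable alternative, so no FIRST/FOLLOW check is needed there.

No FIRST/FOLLOW conflicts found.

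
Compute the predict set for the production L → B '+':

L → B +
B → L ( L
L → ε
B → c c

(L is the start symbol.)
{ '(', 'c' }

PREDICT(L → B '+') = (FIRST(RHS) \ {ε}) ∪ (FOLLOW(L) if ε ∈ FIRST(RHS), i.e. RHS ⇒* ε)
FIRST(B) = { '(', 'c' }
FIRST(B '+') = { '(', 'c' }
ε ∉ FIRST(B '+'), so FOLLOW(L) is not added.
PREDICT(L → B '+') = { '(', 'c' }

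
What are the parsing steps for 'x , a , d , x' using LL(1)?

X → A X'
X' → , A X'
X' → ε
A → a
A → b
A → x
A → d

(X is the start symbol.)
Stack is shown with the top on the left.

Stack     Input            Action
---------------------------------
X $       x , a , d , x $  output X → A X'
A X' $    x , a , d , x $  output A → x
x X' $    x , a , d , x $  match 'x'
X' $      , a , d , x $    output X' → , A X'
, A X' $  , a , d , x $    match ','
A X' $    a , d , x $      output A → a
a X' $    a , d , x $      match 'a'
X' $      , d , x $        output X' → , A X'
, A X' $  , d , x $        match ','
A X' $    d , x $          output A → d
d X' $    d , x $          match 'd'
X' $      , x $            output X' → , A X'
, A X' $  , x $            match ','
A X' $    x $              output A → x
x X' $    x $              match 'x'
X' $      $                output X' → ε
$         $                accept

The string is accepted.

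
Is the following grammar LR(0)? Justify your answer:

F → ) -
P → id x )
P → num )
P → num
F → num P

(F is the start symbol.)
A grammar is LR(0) if no state in the canonical LR(0) collection has:
  - both a shift item (dot before a terminal) and a complete item (shift-reduce conflict), or
  - two or more complete items (reduce-reduce conflict; the accept item [F' → F .] counts as a complete item here).

Augment with F' → F and build the canonical LR(0) collection (I0 = CLOSURE({[F' → . F]}), then GOTO on every symbol after a dot until no new states appear). It has 11 states:
  I0: { [F → . ) -], [F → . num P], [F' → . F] }  — shift
  I1: { [F → ) . -] }  — shift
  I2: { [F' → F .] }  — accept
  I3: { [F → num . P], [P → . id x )], [P → . num )], [P → . num] }  — shift
  I4: { [F → num P .] }  — reduce
  I5: { [P → id . x )] }  — shift
  I6: { [P → num . )], [P → num .] }  — shift, reduce
  I7: { [P → num ) .] }  — reduce
  I8: { [P → id x . )] }  — shift
  I9: { [P → id x ) .] }  — reduce
  I10: { [F → ) - .] }  — reduce

Conflict in state I6:
  Shift-reduce conflict between [P → num .] and [P → num . )]
So the grammar is NOT LR(0).

Answer: No. Shift-reduce conflict between [P → num .] and [P → num . )]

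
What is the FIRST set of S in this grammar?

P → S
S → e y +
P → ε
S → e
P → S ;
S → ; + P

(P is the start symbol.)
From S → e y +:
  - e is a terminal: add 'e' and stop
From S → e:
  - e is a terminal: add 'e' and stop
From S → ; + P:
  - ';' is a terminal: add ';' and stop

Collecting: FIRST(S) = { ';', 'e' }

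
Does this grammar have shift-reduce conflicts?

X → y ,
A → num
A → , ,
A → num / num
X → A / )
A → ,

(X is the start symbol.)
Augment with X' → X and build the canonical LR(0) collection (I0 = CLOSURE({[X' → . X]}), then GOTO on every symbol after a dot until no new states appear). It has 12 states:
  I0: { [A → . , ,], [A → . ,], [A → . num / num], [A → . num], [X → . A / )], [X → . y ,], [X' → . X] }  — shift
  I1: { [A → , . ,], [A → , .] }  — shift, reduce
  I2: { [X → A . / )] }  — shift
  I3: { [X' → X .] }  — accept
  I4: { [A → num . / num], [A → num .] }  — shift, reduce
  I5: { [X → y . ,] }  — shift
  I6: { [X → y , .] }  — reduce
  I7: { [A → num / . num] }  — shift
  I8: { [A → num / num .] }  — reduce
  I9: { [X → A / . )] }  — shift
  I10: { [X → A / ) .] }  — reduce
  I11: { [A → , , .] }  — reduce

I1 contains reduce item [A → , .] and shift item [A → , . ,] — shift-reduce conflict.
I4 contains reduce item [A → num .] and shift item [A → num . / num] — shift-reduce conflict.

Answer: Yes — I1: [A → , .] vs [A → , . ,]; I4: [A → num .] vs [A → num . / num]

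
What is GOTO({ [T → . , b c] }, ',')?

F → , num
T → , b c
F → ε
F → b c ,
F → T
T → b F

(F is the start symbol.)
{ [T → , . b c] }

GOTO(I, ',') = CLOSURE({ [A → αX.β] : [A → α.Xβ] ∈ I, X = ',' })

Items with dot before ',', with the dot advanced:
  [T → . , b c] → [T → , . b c]
Closure adds nothing (no advanced item has the dot before a non-terminal).

GOTO = { [T → , . b c] }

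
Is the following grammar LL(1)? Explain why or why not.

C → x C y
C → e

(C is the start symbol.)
Yes, the grammar is LL(1).

A grammar is LL(1) if for each non-terminal N with multiple productions, the predict sets of those productions are pairwise disjoint, where PREDICT(N → α) = (FIRST(α) \ {ε}) ∪ (FOLLOW(N) if α ⇒* ε).

For C:
  PREDICT(C → x C y) = { 'x' }
  PREDICT(C → e) = { 'e' }

All predict sets are disjoint. The grammar IS LL(1).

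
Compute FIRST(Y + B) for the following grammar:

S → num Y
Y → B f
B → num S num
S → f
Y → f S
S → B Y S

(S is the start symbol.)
FIRST sets of the non-terminals involved (from the grammar, by fixed-point iteration):
  FIRST(Y) = { 'f', 'num' }

To compute FIRST(Y + B), process the symbols left to right:
Symbol Y is a non-terminal. Add FIRST(Y) \ {ε} = { 'f', 'num' }
Y is not nullable (ε ∉ FIRST(Y)), so stop here.
FIRST(Y + B) = { 'f', 'num' }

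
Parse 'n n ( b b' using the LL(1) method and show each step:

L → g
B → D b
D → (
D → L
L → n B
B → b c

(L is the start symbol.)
Stack is shown with the top on the left.

Stack    Input        Action
----------------------------
L $      n n ( b b $  output L → n B
n B $    n n ( b b $  match 'n'
B $      n ( b b $    output B → D b
D b $    n ( b b $    output D → L
L b $    n ( b b $    output L → n B
n B b $  n ( b b $    match 'n'
B b $    ( b b $      output B → D b
D b b $  ( b b $      output D → (
( b b $  ( b b $      match '('
b b $    b b $        match 'b'
b $      b $          match 'b'
$        $            accept

The string is accepted.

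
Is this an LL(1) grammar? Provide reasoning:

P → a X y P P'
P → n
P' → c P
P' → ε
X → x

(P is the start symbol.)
A grammar is LL(1) if for each non-terminal N with multiple productions, the predict sets of those productions are pairwise disjoint, where PREDICT(N → α) = (FIRST(α) \ {ε}) ∪ (FOLLOW(N) if α ⇒* ε).

Relevant sets:
  FOLLOW(P') = { $, 'c' }

For P:
  PREDICT(P → a X y P P') = { 'a' }
  PREDICT(P → n) = { 'n' }
For P':
  PREDICT(P' → c P) = { 'c' }
  PREDICT(P' → ε) = { $, 'c' }
X has a single production, so nothing to check there.

Conflict found: Predict set conflict for P': { 'c' }
The grammar is NOT LL(1).

Answer: No. Predict set conflict for P': { 'c' }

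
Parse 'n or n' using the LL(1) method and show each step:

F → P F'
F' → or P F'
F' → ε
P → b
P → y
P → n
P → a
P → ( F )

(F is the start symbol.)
LL(1) parsing maintains a stack (initially the start symbol over $) and the input. At each step: if the stack top is a terminal, match it against the current input token; if it is a non-terminal N, replace it with the RHS of M[N, lookahead] (the unique production whose predict set contains the lookahead).

Stack is shown with the top on the left.

Stack      Input     Action
---------------------------
F $        n or n $  output F → P F'
P F' $     n or n $  output P → n
n F' $     n or n $  match 'n'
F' $       or n $    output F' → or P F'
or P F' $  or n $    match 'or'
P F' $     n $       output P → n
n F' $     n $       match 'n'
F' $       $         output F' → ε
$          $         accept

The string is accepted.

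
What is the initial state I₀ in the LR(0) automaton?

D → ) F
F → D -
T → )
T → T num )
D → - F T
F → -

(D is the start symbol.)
{ [D → . ) F], [D → . - F T], [D' → . D] }

First, augment the grammar with D' → D
I₀ = CLOSURE({ [D' → . D] }):
  [D' → . D] has the dot before D: add [D → . ) F], [D → . - F T]
No further items can be added.

I₀ = { [D → . ) F], [D → . - F T], [D' → . D] }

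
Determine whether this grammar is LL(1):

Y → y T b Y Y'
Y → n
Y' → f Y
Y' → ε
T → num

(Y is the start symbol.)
Relevant sets:
  FOLLOW(Y') = { $, 'f' }

For Y:
  PREDICT(Y → y T b Y Y') = { 'y' }
  PREDICT(Y → n) = { 'n' }
For Y':
  PREDICT(Y' → f Y) = { 'f' }
  PREDICT(Y' → ε) = { $, 'f' }
T has a single production, so nothing to check there.

Conflict found: Predict set conflict for Y': { 'f' }
The grammar is NOT LL(1).

Answer: No. Predict set conflict for Y': { 'f' }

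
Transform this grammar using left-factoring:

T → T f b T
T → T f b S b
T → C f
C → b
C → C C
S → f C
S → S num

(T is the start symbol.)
T → T f b T'
T' → T
T' → S b
T → C f
C → b
C → C C
S → f C
S → S num

Left-factoring transforms A → αβ₁ | αβ₂ into A → αA' and A' → β₁ | β₂
(α is the longest common prefix among the alternatives). Repeat until
no nonterminal has two alternatives with a common prefix.

Round 1: T has alternatives sharing prefix 'T f b'. Introduce T': T → T f b T'
  Add: T' → T
  Add: T' → S b

No remaining common prefixes — done.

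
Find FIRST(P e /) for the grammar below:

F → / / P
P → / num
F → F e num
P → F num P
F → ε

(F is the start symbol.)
FIRST sets of the non-terminals involved (from the grammar, by fixed-point iteration):
  FIRST(P) = { '/', 'e', 'num' }

To compute FIRST(P e /), process the symbols left to right:
Symbol P is a non-terminal. Add FIRST(P) \ {ε} = { '/', 'e', 'num' }
P is not nullable (ε ∉ FIRST(P)), so stop here.
FIRST(P e /) = { '/', 'e', 'num' }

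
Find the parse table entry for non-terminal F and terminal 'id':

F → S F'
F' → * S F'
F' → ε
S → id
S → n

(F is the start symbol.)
F → S F'

To find M[F, 'id'], we find productions for F where 'id' is in the predict set (PREDICT(N → α) = (FIRST(α) \ {ε}) ∪ (FOLLOW(N) if α ⇒* ε)).

Relevant sets:
  FIRST(S) = { 'id', 'n' }

F → S F': PREDICT = { 'id', 'n' }
  'id' is in predict set, so this production goes in M[F, 'id']

M[F, 'id'] = F → S F'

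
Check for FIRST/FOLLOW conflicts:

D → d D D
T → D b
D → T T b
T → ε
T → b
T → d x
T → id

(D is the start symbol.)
A FIRST/FOLLOW conflict occurs when a non-terminal N has a nullable alternative N → β (β ⇒* ε) and another alternative N → α with FIRST(α) ∩ FOLLOW(N) ≠ ∅: on such a lookahead the parser cannot decide between expanding α and letting N vanish via β.

Nullable non-terminals: T.
FIRST sets used below: FIRST(D) = { 'b', 'd', 'id' }

T: nullable alternative(s) T → ε; FOLLOW(T) = { 'b', 'd', 'id' }
  T → D b: FIRST \ {ε} = { 'b', 'd', 'id' } — overlaps FOLLOW(T) on { 'b', 'd', 'id' }: CONFLICT
  T → ε: FIRST \ {ε} = { } — this is the only nullable alternative, skip
  T → b: FIRST \ {ε} = { 'b' } — overlaps FOLLOW(T) on { 'b' }: CONFLICT
  T → d x: FIRST \ {ε} = { 'd' } — overlaps FOLLOW(T) on { 'd' }: CONFLICT
  T → id: FIRST \ {ε} = { 'id' } — overlaps FOLLOW(T) on { 'id' }: CONFLICT

D has no nullable alternative, so no FIRST/FOLLOW check is needed there.

So the grammar has 4 FIRST/FOLLOW conflicts (marked CONFLICT above).

Answer: Yes. T → D b with FOLLOW(T) on { 'b', 'd', 'id' }; T → b with FOLLOW(T) on { 'b' }; T → d x with FOLLOW(T) on { 'd' }; T → id with FOLLOW(T) on { 'id' }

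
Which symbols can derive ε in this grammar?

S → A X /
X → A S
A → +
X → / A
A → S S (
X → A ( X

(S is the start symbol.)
A non-terminal is nullable if it can derive ε (the empty string): either it has an ε-production, or it has a production whose right-hand side consists entirely of nullable non-terminals.

There are no ε-productions, so no non-terminal can derive ε.
No non-terminals are nullable.

Answer: None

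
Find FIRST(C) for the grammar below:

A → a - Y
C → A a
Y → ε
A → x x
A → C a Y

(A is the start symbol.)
FIRST sets of the other non-terminals involved (by the same procedure, iterated to a fixed point):
  FIRST(A) = { 'a', 'x' }

From C → A a:
  - A is a non-terminal: add FIRST(A) \ {ε} = { 'a', 'x' }
    A is not nullable, so stop

Collecting: FIRST(C) = { 'a', 'x' }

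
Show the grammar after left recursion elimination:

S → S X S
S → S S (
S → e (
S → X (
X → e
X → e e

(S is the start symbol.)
S is directly left-recursive. The standard transformation for
  A → A α₁ | ... | A α_m | β₁ | ... | β_n
is
  A  → β₁ A' | ... | β_n A'
  A' → α₁ A' | ... | α_m A' | ε

S → e ( becomes S → e ( S'
S → X ( becomes S → X ( S'
S → S X S becomes S' → X S S'
S → S S ( becomes S' → S ( S'
Add S' → ε

Productions for other non-terminals are unchanged:
  X → e
  X → e e

Resulting grammar:
S → e ( S'
S → X ( S'
S' → X S S'
S' → S ( S'
S' → ε
X → e
X → e e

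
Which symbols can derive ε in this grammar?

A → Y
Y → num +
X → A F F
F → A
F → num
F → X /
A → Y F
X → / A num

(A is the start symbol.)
None

A non-terminal is nullable if it can derive ε (the empty string): either it has an ε-production, or it has a production whose right-hand side consists entirely of nullable non-terminals.

There are no ε-productions, so no non-terminal can derive ε.
No non-terminals are nullable.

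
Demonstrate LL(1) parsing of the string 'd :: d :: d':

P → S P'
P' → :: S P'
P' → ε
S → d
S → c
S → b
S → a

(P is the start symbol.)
LL(1) parsing maintains a stack (initially the start symbol over $) and the input. At each step: if the stack top is a terminal, match it against the current input token; if it is a non-terminal N, replace it with the RHS of M[N, lookahead] (the unique production whose predict set contains the lookahead).

Stack is shown with the top on the left.

Stack      Input          Action
--------------------------------
P $        d :: d :: d $  output P → S P'
S P' $     d :: d :: d $  output S → d
d P' $     d :: d :: d $  match 'd'
P' $       :: d :: d $    output P' → :: S P'
:: S P' $  :: d :: d $    match '::'
S P' $     d :: d $       output S → d
d P' $     d :: d $       match 'd'
P' $       :: d $         output P' → :: S P'
:: S P' $  :: d $         match '::'
S P' $     d $            output S → d
d P' $     d $            match 'd'
P' $       $              output P' → ε
$          $              accept

The string is accepted.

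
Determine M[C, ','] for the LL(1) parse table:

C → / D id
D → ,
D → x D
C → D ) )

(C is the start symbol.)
To find M[C, ','], we find productions for C where ',' is in the predict set (PREDICT(N → α) = (FIRST(α) \ {ε}) ∪ (FOLLOW(N) if α ⇒* ε)).

Relevant sets:
  FIRST(D) = { ',', 'x' }

C → / D id: PREDICT = { '/' }
C → D ) ): PREDICT = { ',', 'x' }
  ',' is in predict set, so this production goes in M[C, ',']

M[C, ','] = C → D ) )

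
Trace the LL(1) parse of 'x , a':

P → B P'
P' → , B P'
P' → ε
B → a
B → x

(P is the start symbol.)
LL(1) parsing maintains a stack (initially the start symbol over $) and the input. At each step: if the stack top is a terminal, match it against the current input token; if it is a non-terminal N, replace it with the RHS of M[N, lookahead] (the unique production whose predict set contains the lookahead).

Stack is shown with the top on the left.

Stack     Input    Action
-------------------------
P $       x , a $  output P → B P'
B P' $    x , a $  output B → x
x P' $    x , a $  match 'x'
P' $      , a $    output P' → , B P'
, B P' $  , a $    match ','
B P' $    a $      output B → a
a P' $    a $      match 'a'
P' $      $        output P' → ε
$         $        accept

The string is accepted.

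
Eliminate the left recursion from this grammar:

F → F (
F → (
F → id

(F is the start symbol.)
F is directly left-recursive. The standard transformation for
  A → A α₁ | ... | A α_m | β₁ | ... | β_n
is
  A  → β₁ A' | ... | β_n A'
  A' → α₁ A' | ... | α_m A' | ε

F → ( becomes F → ( F'
F → id becomes F → id F'
F → F ( becomes F' → ( F'
Add F' → ε

Resulting grammar:
F → ( F'
F → id F'
F' → ( F'
F' → ε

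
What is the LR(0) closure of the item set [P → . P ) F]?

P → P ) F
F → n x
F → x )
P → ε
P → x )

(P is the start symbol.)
{ [P → . P ) F], [P → . x )], [P → .] }

Start with: [P → . P ) F]
  [P → . P ) F] has the dot before P: add [P → .], [P → . x )]
No further items can be added.

CLOSURE = { [P → . P ) F], [P → . x )], [P → .] }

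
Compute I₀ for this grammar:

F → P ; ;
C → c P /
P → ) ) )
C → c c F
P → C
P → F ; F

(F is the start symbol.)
{ [C → . c P /], [C → . c c F], [F → . P ; ;], [F' → . F], [P → . ) ) )], [P → . C], [P → . F ; F] }

First, augment the grammar with F' → F
I₀ = CLOSURE({ [F' → . F] }):
  [F' → . F] has the dot before F: add [F → . P ; ;]
  [F → . P ; ;] has the dot before P: add [P → . ) ) )], [P → . C], [P → . F ; F]
  [P → . C] has the dot before C: add [C → . c P /], [C → . c c F]
No further items can be added.

I₀ = { [C → . c P /], [C → . c c F], [F → . P ; ;], [F' → . F], [P → . ) ) )], [P → . C], [P → . F ; F] }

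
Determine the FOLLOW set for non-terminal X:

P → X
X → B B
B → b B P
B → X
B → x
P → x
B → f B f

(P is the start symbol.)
{ $, 'b', 'f', 'x' }

To compute FOLLOW(X), find every occurrence of X on a right-hand side N → α X β: add FIRST(β) \ {ε}, and if β is empty or nullable also add FOLLOW(N). Iterate to a fixed point.

In P → X: X is at the end, add FOLLOW(P)
In B → X: X is at the end, add FOLLOW(B)

The FOLLOW sets referred to above (computed the same way, to a fixed point):
  FOLLOW(P) = { $, 'b', 'f', 'x' }
  FOLLOW(B) = { $, 'b', 'f', 'x' }

Taking the union: FOLLOW(X) = { $, 'b', 'f', 'x' }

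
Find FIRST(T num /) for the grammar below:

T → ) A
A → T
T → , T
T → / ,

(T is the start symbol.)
{ ')', ',', '/' }

FIRST sets of the non-terminals involved (from the grammar, by fixed-point iteration):
  FIRST(T) = { ')', ',', '/' }

To compute FIRST(T num /), process the symbols left to right:
Symbol T is a non-terminal. Add FIRST(T) \ {ε} = { ')', ',', '/' }
T is not nullable (ε ∉ FIRST(T)), so stop here.
FIRST(T num /) = { ')', ',', '/' }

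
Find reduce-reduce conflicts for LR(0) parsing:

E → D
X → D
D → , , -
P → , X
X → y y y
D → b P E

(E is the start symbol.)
No reduce-reduce conflicts

A reduce-reduce conflict occurs when an LR(0) state has two complete items [A → α .] and [B → β .] — both call for a reduction, and with no lookahead the parser cannot choose between them.

Augment with E' → E and build the canonical LR(0) collection (I0 = CLOSURE({[E' → . E]}), then GOTO on every symbol after a dot until no new states appear). It has 15 states:
  I0: { [D → . , , -], [D → . b P E], [E → . D], [E' → . E] }  — shift
  I1: { [D → , . , -] }  — shift
  I2: { [E → D .] }  — reduce
  I3: { [E' → E .] }  — accept
  I4: { [D → b . P E], [P → . , X] }  — shift
  I5: { [D → . , , -], [D → . b P E], [P → , . X], [X → . D], [X → . y y y] }  — shift
  I6: { [D → . , , -], [D → . b P E], [D → b P . E], [E → . D] }  — shift
  I7: { [D → b P E .] }  — reduce
  I8: { [X → D .] }  — reduce
  I9: { [P → , X .] }  — reduce
  I10: { [X → y . y y] }  — shift
  I11: { [X → y y . y] }  — shift
  I12: { [X → y y y .] }  — reduce
  I13: { [D → , , . -] }  — shift
  I14: { [D → , , - .] }  — reduce

No state contains more than one complete item.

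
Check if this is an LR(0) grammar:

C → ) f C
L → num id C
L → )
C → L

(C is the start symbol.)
A grammar is LR(0) if no state in the canonical LR(0) collection has:
  - both a shift item (dot before a terminal) and a complete item (shift-reduce conflict), or
  - two or more complete items (reduce-reduce conflict; the accept item [C' → C .] counts as a complete item here).

Augment with C' → C and build the canonical LR(0) collection (I0 = CLOSURE({[C' → . C]}), then GOTO on every symbol after a dot until no new states appear). It has 9 states:
  I0: { [C → . ) f C], [C → . L], [C' → . C], [L → . )], [L → . num id C] }  — shift
  I1: { [C → ) . f C], [L → ) .] }  — shift, reduce
  I2: { [C' → C .] }  — accept
  I3: { [C → L .] }  — reduce
  I4: { [L → num . id C] }  — shift
  I5: { [C → . ) f C], [C → . L], [L → . )], [L → . num id C], [L → num id . C] }  — shift
  I6: { [L → num id C .] }  — reduce
  I7: { [C → ) f . C], [C → . ) f C], [C → . L], [L → . )], [L → . num id C] }  — shift
  I8: { [C → ) f C .] }  — reduce

Conflict in state I1:
  Shift-reduce conflict between [L → ) .] and [C → ) . f C]
So the grammar is NOT LR(0).

Answer: No. Shift-reduce conflict between [L → ) .] and [C → ) . f C]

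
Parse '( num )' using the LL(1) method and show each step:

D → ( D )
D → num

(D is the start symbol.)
LL(1) parsing maintains a stack (initially the start symbol over $) and the input. At each step: if the stack top is a terminal, match it against the current input token; if it is a non-terminal N, replace it with the RHS of M[N, lookahead] (the unique production whose predict set contains the lookahead).

Stack is shown with the top on the left.

Stack    Input      Action
--------------------------
D $      ( num ) $  output D → ( D )
( D ) $  ( num ) $  match '('
D ) $    num ) $    output D → num
num ) $  num ) $    match 'num'
) $      ) $        match ')'
$        $          accept

The string is accepted.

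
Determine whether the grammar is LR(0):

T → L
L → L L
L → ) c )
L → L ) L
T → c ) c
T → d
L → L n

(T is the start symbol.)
A grammar is LR(0) if no state in the canonical LR(0) collection has:
  - both a shift item (dot before a terminal) and a complete item (shift-reduce conflict), or
  - two or more complete items (reduce-reduce conflict; the accept item [T' → T .] counts as a complete item here).

Augment with T' → T and build the canonical LR(0) collection (I0 = CLOSURE({[T' → . T]}), then GOTO on every symbol after a dot until no new states appear). It has 14 states:
  I0: { [L → . ) c )], [L → . L ) L], [L → . L L], [L → . L n], [T → . L], [T → . c ) c], [T → . d], [T' → . T] }  — shift
  I1: { [L → ) . c )] }  — shift
  I2: { [L → . ) c )], [L → . L ) L], [L → . L L], [L → . L n], [L → L . ) L], [L → L . L], [L → L . n], [T → L .] }  — shift, reduce
  I3: { [T' → T .] }  — accept
  I4: { [T → c . ) c] }  — shift
  I5: { [T → d .] }  — reduce
  I6: { [T → c ) . c] }  — shift
  I7: { [T → c ) c .] }  — reduce
  I8: { [L → ) . c )], [L → . ) c )], [L → . L ) L], [L → . L L], [L → . L n], [L → L ) . L] }  — shift
  I9: { [L → . ) c )], [L → . L ) L], [L → . L L], [L → . L n], [L → L . ) L], [L → L . L], [L → L . n], [L → L L .] }  — shift, reduce
  I10: { [L → L n .] }  — reduce
  I11: { [L → . ) c )], [L → . L ) L], [L → . L L], [L → . L n], [L → L ) L .], [L → L . ) L], [L → L . L], [L → L . n] }  — shift, reduce
  I12: { [L → ) c . )] }  — shift
  I13: { [L → ) c ) .] }  — reduce

Conflict in state I2:
  Shift-reduce conflict between [T → L .] and [L → . ) c )]
So the grammar is NOT LR(0).

Answer: No. Shift-reduce conflict between [T → L .] and [L → . ) c )]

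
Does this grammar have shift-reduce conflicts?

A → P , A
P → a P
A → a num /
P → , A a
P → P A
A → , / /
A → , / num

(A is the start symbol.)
Augment with A' → A and build the canonical LR(0) collection (I0 = CLOSURE({[A' → . A]}), then GOTO on every symbol after a dot until no new states appear). It has 18 states:
  I0: { [A → . , / /], [A → . , / num], [A → . P , A], [A → . a num /], [A' → . A], [P → . , A a], [P → . P A], [P → . a P] }  — shift
  I1: { [A → , . / /], [A → , . / num], [A → . , / /], [A → . , / num], [A → . P , A], [A → . a num /], [P → , . A a], [P → . , A a], [P → . P A], [P → . a P] }  — shift
  I2: { [A' → A .] }  — accept
  I3: { [A → . , / /], [A → . , / num], [A → . P , A], [A → . a num /], [A → P . , A], [P → . , A a], [P → . P A], [P → . a P], [P → P . A] }  — shift
  I4: { [A → a . num /], [P → . , A a], [P → . P A], [P → . a P], [P → a . P] }  — shift
  I5: { [A → . , / /], [A → . , / num], [A → . P , A], [A → . a num /], [P → , . A a], [P → . , A a], [P → . P A], [P → . a P] }  — shift
  I6: { [A → . , / /], [A → . , / num], [A → . P , A], [A → . a num /], [P → . , A a], [P → . P A], [P → . a P], [P → P . A], [P → a P .] }  — shift, reduce
  I7: { [P → . , A a], [P → . P A], [P → . a P], [P → a . P] }  — shift
  I8: { [A → a num . /] }  — shift
  I9: { [A → a num / .] }  — reduce
  I10: { [P → P A .] }  — reduce
  I11: { [P → , A . a] }  — shift
  I12: { [P → , A a .] }  — reduce
  I13: { [A → , . / /], [A → , . / num], [A → . , / /], [A → . , / num], [A → . P , A], [A → . a num /], [A → P , . A], [P → , . A a], [P → . , A a], [P → . P A], [P → . a P] }  — shift
  I14: { [A → , / . /], [A → , / . num] }  — shift
  I15: { [A → P , A .], [P → , A . a] }  — shift, reduce
  I16: { [A → , / / .] }  — reduce
  I17: { [A → , / num .] }  — reduce

I6 contains reduce item [P → a P .] and shift items [A → . , / /], [A → . , / num], [A → . a num /], [P → . , A a], [P → . a P] — shift-reduce conflict.
I15 contains reduce item [A → P , A .] and shift item [P → , A . a] — shift-reduce conflict.

Answer: Yes — I6: [P → a P .] vs [A → . , / /]; I15: [A → P , A .] vs [P → , A . a]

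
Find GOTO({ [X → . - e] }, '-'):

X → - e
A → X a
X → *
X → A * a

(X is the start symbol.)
{ [X → - . e] }

GOTO(I, '-') = CLOSURE({ [A → αX.β] : [A → α.Xβ] ∈ I, X = '-' })

Items with dot before '-', with the dot advanced:
  [X → . - e] → [X → - . e]
Closure adds nothing (no advanced item has the dot before a non-terminal).

GOTO = { [X → - . e] }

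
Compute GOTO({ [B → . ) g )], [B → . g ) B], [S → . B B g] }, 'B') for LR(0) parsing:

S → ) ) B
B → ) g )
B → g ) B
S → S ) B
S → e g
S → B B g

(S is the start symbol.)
GOTO(I, 'B') = CLOSURE({ [A → αX.β] : [A → α.Xβ] ∈ I, X = 'B' })

Items with dot before 'B', with the dot advanced:
  [S → . B B g] → [S → B . B g]
Closure of the advanced items:
  [S → B . B g] has the dot before B: add [B → . ) g )], [B → . g ) B]

GOTO = { [B → . ) g )], [B → . g ) B], [S → B . B g] }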